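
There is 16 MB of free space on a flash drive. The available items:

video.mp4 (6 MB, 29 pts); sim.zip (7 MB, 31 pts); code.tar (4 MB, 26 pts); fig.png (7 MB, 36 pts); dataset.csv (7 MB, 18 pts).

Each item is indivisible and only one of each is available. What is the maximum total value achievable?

Check high-value combinations within 16 MB:
- sim.zip+fig.png: size 7+7=14, value 31+36=67
- video.mp4+fig.png: size 6+7=13, value 29+36=65
- code.tar+fig.png: size 4+7=11, value 26+36=62
- video.mp4+sim.zip: size 6+7=13, value 29+31=60
Best: 67 pts.

67 pts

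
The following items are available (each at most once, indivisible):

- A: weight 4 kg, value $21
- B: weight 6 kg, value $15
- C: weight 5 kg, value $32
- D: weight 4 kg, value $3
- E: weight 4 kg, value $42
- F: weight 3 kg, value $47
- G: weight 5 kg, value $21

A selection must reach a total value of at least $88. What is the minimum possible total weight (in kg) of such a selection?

Subsets with value ≥ 88, sorted by total weight:
- E+F: weight 7, value 89
- A+E+F: weight 11, value 110
- D+E+F: weight 11, value 92
Minimum weight: 7 kg.

7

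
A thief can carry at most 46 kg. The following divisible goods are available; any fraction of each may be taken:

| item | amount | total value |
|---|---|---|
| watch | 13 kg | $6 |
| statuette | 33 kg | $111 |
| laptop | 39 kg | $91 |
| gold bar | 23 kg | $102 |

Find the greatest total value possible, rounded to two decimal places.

Take in order of value per unit:
- gold bar (102/23 per unit): all 23 → value 102, running total 102.00
- statuette (111/33 per unit): 23 of 33 → value 23×111/33 = 77.3636, running total 179.36
Total 179.36.

179.36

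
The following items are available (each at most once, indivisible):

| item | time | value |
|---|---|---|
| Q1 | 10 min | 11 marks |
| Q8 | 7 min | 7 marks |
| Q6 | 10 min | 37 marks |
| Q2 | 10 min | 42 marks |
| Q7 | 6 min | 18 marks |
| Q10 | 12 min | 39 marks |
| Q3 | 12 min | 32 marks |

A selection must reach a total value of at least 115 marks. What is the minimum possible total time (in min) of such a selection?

32

Subsets with value ≥ 115, sorted by total time:
- Q6+Q2+Q10: time 32, value 118
- Q6+Q2+Q7+Q10: time 38, value 136
Minimum time: 32 min.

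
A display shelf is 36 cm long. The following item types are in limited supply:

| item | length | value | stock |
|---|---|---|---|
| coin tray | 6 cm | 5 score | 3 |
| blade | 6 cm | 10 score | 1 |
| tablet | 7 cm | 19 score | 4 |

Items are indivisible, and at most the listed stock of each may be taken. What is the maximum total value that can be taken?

Top feasible selections:
- 1×blade + 4×tablet: length 34, value 86
- 1×coin tray + 4×tablet: length 34, value 81
- 4×tablet: length 28, value 76
- 1×coin tray + 1×blade + 3×tablet: length 33, value 72
Best: 86 score.

86 score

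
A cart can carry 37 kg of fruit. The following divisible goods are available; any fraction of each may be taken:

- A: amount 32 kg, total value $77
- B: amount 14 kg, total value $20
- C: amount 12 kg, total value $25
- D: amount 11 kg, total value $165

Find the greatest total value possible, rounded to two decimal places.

227.56

Take in order of value per unit:
- D (165/11 per unit): all 11 → value 165, running total 165.00
- A (77/32 per unit): 26 of 32 → value 26×77/32 = 62.5625, running total 227.56
Total 227.56.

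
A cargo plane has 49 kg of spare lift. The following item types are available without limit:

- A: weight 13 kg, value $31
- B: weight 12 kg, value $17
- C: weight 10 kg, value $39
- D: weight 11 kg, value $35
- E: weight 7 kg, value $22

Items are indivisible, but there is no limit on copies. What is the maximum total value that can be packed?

Best value-per-unit is C at 39/10; filling with it alone gives 4×39 = 156.
Optimal mix: 4×C + 1×E → weight 47, value 178.

$178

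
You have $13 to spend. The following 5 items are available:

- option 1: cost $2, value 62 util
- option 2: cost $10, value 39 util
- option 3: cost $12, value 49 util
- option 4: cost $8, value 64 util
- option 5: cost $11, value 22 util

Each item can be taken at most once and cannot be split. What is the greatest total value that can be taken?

126 util

Check high-value combinations within $13:
- option 1+option 4: cost 2+8=10, value 62+64=126
- option 1+option 2: cost 2+10=12, value 62+39=101
- option 1+option 5: cost 2+11=13, value 62+22=84
- option 4: cost 8, value 64
- option 1: cost 2, value 62
Best: 126 util.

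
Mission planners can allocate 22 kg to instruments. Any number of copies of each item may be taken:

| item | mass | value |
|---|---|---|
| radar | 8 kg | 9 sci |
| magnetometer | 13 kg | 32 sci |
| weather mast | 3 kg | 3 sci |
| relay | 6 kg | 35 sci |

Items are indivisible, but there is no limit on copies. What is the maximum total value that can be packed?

Best value-per-unit is relay at 35/6; filling with it alone gives 3×35 = 105.
Optimal mix: 1×weather mast + 3×relay → mass 21, value 108.

108 sci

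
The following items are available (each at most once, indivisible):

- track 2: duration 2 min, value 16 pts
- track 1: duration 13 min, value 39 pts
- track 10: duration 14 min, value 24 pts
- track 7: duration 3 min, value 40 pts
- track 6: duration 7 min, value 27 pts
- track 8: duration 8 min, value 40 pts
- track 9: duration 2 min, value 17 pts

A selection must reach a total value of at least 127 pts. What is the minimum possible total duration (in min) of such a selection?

22

Subsets with value ≥ 127, sorted by total duration:
- track 2+track 7+track 6+track 8+track 9: duration 22, value 140
- track 1+track 7+track 8+track 9: duration 26, value 136
- track 2+track 1+track 7+track 8: duration 26, value 135
- track 2+track 1+track 7+track 6+track 9: duration 27, value 139
Minimum duration: 22 min.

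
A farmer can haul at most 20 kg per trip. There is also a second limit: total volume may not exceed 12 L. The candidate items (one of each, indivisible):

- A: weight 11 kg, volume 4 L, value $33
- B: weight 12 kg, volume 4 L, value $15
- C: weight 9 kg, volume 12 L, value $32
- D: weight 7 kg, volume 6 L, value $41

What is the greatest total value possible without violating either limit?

Feasible sets respecting both limits:
- A+D: weight 18, volume 10, value 74
- B+D: weight 19, volume 10, value 56
- D: weight 7, volume 6, value 41
Best: $74.

$74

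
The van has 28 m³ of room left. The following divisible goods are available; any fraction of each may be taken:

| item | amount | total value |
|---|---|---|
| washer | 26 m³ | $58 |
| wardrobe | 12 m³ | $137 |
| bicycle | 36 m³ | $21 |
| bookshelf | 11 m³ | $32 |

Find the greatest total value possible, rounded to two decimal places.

Take in order of value per unit:
- wardrobe (137/12 per unit): all 12 → value 137, running total 137.00
- bookshelf (32/11 per unit): all 11 → value 32, running total 169.00
- washer (58/26 per unit): 5 of 26 → value 5×58/26 = 11.1538, running total 180.15
Total 180.15.

180.15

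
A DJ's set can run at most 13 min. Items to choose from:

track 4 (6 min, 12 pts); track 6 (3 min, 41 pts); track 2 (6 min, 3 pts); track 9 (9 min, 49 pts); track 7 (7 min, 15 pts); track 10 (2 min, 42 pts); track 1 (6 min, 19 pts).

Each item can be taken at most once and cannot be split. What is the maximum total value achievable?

102 pts

This is a 0/1 knapsack; check combinations near the capacity.
- track 6+track 10+track 1: duration 3+2+6=11, value 41+42+19=102
- track 6+track 7+track 10: duration 3+7+2=12, value 41+15+42=98
- track 4+track 6+track 10: duration 6+3+2=11, value 12+41+42=95
Best: 102 pts.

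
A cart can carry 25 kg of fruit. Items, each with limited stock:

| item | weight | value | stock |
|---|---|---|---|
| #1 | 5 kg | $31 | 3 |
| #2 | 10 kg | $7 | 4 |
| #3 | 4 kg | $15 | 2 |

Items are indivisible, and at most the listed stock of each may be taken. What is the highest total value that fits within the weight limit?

$123

Best selections within weight 25 and stock limits:
- 3×#1 + 2×#3: weight 23, value 123
- 3×#1 + 1×#3: weight 19, value 108
- 3×#1 + 1×#2: weight 25, value 100
- 3×#1: weight 15, value 93
Best: $123.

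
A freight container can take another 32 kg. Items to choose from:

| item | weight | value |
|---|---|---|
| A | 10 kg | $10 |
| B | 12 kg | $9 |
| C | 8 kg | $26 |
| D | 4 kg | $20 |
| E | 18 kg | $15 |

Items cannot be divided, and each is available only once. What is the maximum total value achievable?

Check high-value combinations within 32 kg:
- C+D+E: weight 8+4+18=30, value 26+20+15=61
- A+C+D: weight 10+8+4=22, value 10+26+20=56
- B+C+D: weight 12+8+4=24, value 9+26+20=55
Best: $61.

$61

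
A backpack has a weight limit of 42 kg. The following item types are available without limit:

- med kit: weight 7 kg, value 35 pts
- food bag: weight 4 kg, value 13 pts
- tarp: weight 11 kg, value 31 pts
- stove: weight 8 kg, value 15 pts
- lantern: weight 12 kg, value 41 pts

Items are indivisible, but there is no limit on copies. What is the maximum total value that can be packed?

Best value-per-unit is med kit at 35/7, and filling with it alone uses weight 6×7=42. No mix of the others beats 6×35 = 210.

210 pts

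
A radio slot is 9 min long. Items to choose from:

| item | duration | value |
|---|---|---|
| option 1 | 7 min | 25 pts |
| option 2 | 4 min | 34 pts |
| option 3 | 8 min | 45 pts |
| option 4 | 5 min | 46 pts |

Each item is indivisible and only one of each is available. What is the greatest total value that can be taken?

80 pts

Check high-value combinations within 9 min:
- option 2+option 4: duration 4+5=9, value 34+46=80
- option 4: duration 5, value 46
- option 3: duration 8, value 45
Best: 80 pts.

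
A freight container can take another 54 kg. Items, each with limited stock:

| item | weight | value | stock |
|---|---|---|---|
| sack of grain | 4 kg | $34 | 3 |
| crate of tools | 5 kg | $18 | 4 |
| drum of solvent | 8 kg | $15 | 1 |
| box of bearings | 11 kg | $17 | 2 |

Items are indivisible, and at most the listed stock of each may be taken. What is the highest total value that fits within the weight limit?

$208

Best selections within weight 54 and stock limits:
- 3×sack of grain + 4×crate of tools + 2×box of bearings: weight 54, value 208
- 3×sack of grain + 4×crate of tools + 1×drum of solvent + 1×box of bearings: weight 51, value 206
- 3×sack of grain + 4×crate of tools + 1×box of bearings: weight 43, value 191
- 3×sack of grain + 3×crate of tools + 2×box of bearings: weight 49, value 190
Best: $208.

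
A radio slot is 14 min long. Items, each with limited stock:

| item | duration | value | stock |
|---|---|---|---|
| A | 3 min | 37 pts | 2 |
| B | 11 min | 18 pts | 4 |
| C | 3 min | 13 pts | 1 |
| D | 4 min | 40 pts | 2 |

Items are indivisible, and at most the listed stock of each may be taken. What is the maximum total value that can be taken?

Top feasible selections:
- 2×A + 2×D: duration 14, value 154
- 1×A + 1×C + 2×D: duration 14, value 130
Best: 154 pts.

154 pts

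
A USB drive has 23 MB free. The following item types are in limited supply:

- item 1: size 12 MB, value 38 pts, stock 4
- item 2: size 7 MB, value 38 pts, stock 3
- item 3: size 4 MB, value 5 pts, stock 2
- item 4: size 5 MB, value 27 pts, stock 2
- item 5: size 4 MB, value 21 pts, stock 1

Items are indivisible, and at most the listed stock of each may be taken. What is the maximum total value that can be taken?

124 pts

Best selections within size 23 and stock limits:
- 2×item 2 + 1×item 4 + 1×item 5: size 23, value 124
- 3×item 2: size 21, value 114
- 1×item 2 + 2×item 4 + 1×item 5: size 21, value 113
- 2×item 2 + 1×item 3 + 1×item 4: size 23, value 108
Best: 124 pts.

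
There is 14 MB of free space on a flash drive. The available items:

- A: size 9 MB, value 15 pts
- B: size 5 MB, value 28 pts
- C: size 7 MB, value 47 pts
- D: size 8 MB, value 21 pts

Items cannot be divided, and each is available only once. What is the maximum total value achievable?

75 pts

Check high-value combinations within 14 MB:
- B+C: size 5+7=12, value 28+47=75
- B+D: size 5+8=13, value 28+21=49
- C: size 7, value 47
- A+B: size 9+5=14, value 15+28=43
Best: 75 pts.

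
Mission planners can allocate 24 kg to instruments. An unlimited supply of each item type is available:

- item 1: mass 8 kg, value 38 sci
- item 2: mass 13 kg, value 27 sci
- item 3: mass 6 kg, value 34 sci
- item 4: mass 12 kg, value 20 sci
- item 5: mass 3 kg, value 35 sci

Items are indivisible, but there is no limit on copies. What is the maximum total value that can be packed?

Best value-per-unit is item 5 at 35/3, and filling with it alone uses mass 8×3=24. No mix of the others beats 8×35 = 280.

280 sci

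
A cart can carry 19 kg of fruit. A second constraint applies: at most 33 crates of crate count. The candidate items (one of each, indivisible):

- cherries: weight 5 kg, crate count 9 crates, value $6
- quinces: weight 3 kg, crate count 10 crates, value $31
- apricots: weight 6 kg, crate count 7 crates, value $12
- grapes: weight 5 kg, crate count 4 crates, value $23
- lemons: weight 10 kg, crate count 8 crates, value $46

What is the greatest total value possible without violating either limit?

Feasible sets respecting both limits:
- quinces+grapes+lemons: weight 18, crate count 22, value 100
- quinces+apricots+lemons: weight 19, crate count 25, value 89
- cherries+quinces+lemons: weight 18, crate count 27, value 83
- quinces+lemons: weight 13, crate count 18, value 77
Best: $100.

$100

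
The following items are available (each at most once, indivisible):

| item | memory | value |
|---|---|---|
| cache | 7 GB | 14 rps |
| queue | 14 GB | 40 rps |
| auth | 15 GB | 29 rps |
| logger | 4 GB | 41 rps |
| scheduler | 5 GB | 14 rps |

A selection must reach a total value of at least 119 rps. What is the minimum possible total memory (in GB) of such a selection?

Subsets with value ≥ 119, sorted by total memory:
- queue+auth+logger+scheduler: memory 38, value 124
- cache+queue+auth+logger: memory 40, value 124
Minimum memory: 38 GB.

38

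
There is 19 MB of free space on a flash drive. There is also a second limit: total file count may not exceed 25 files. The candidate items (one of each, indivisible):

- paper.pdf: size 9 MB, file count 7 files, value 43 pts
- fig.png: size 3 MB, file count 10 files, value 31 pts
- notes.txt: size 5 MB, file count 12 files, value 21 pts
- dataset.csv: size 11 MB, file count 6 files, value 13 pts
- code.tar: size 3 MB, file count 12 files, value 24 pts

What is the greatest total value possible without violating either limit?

Feasible sets respecting both limits:
- paper.pdf+fig.png: size 12, file count 17, value 74
- paper.pdf+code.tar: size 12, file count 19, value 67
- paper.pdf+notes.txt: size 14, file count 19, value 64
- fig.png+code.tar: size 6, file count 22, value 55
Best: 74 pts.

74 pts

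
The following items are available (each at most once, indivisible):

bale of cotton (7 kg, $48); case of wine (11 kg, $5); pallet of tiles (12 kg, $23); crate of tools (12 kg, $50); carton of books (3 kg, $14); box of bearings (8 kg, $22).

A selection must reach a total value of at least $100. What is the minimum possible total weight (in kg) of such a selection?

Subsets with value ≥ 100, sorted by total weight:
- bale of cotton+crate of tools+carton of books: weight 22, value 112
- bale of cotton+crate of tools+box of bearings: weight 27, value 120
- bale of cotton+crate of tools+carton of books+box of bearings: weight 30, value 134
Minimum weight: 22 kg.

22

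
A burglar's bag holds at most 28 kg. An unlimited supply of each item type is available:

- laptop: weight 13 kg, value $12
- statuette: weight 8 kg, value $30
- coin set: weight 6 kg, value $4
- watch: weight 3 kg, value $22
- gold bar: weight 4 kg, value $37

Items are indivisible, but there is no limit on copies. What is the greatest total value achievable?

$259

Best value-per-unit is gold bar at 37/4, and filling with it alone uses weight 7×4=28. No mix of the others beats 7×37 = 259.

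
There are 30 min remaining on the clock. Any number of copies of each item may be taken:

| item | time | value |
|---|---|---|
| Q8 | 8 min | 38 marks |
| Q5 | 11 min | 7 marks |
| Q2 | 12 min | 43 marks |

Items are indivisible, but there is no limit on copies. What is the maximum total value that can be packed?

119 marks

Best value-per-unit is Q8 at 38/8; filling with it alone gives 3×38 = 114.
Optimal mix: 2×Q8 + 1×Q2 → time 28, value 119.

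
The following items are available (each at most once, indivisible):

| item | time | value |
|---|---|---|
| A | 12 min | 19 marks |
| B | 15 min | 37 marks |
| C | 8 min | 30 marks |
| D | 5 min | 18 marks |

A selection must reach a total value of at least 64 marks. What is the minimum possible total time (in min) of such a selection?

Subsets with value ≥ 64, sorted by total time:
- B+C: time 23, value 67
- A+C+D: time 25, value 67
- B+C+D: time 28, value 85
- A+B+D: time 32, value 74
Minimum time: 23 min.

23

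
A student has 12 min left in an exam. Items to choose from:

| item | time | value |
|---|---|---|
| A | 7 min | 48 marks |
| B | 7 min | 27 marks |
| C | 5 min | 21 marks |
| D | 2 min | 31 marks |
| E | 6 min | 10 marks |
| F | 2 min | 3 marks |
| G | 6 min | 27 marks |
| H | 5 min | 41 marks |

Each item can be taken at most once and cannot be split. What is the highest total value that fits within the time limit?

Check high-value combinations within 12 min:
- C+D+H: time 5+2+5=12, value 21+31+41=93
- A+H: time 7+5=12, value 48+41=89
- A+D+F: time 7+2+2=11, value 48+31+3=82
Best: 93 marks.

93 marks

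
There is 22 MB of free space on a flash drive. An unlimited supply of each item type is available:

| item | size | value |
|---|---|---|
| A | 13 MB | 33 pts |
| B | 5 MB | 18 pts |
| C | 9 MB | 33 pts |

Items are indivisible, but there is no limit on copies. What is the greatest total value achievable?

72 pts

Best value-per-unit is C at 33/9; filling with it alone gives 2×33 = 66.
Optimal mix: 4×B → size 20, value 72.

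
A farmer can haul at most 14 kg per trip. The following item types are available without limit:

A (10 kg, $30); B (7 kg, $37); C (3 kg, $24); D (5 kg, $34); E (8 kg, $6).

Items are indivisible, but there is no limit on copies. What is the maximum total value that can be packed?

Best value-per-unit is C at 24/3; filling with it alone gives 4×24 = 96.
Optimal mix: 3×C + 1×D → weight 14, value 106.

$106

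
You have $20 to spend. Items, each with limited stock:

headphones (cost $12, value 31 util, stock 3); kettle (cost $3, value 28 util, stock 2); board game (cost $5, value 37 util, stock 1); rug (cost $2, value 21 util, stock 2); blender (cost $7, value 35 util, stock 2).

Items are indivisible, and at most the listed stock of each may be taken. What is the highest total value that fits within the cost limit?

Best selections within cost 20 and stock limits:
- 2×kettle + 1×board game + 1×rug + 1×blender: cost 20, value 149
- 1×kettle + 1×board game + 2×rug + 1×blender: cost 19, value 142
Best: 149 util.

149 util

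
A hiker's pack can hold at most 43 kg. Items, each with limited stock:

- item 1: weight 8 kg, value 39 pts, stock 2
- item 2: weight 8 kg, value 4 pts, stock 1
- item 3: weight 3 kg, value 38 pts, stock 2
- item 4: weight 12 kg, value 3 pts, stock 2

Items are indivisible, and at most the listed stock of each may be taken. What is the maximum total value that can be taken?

Top feasible selections:
- 2×item 1 + 1×item 2 + 2×item 3 + 1×item 4: weight 42, value 161
- 2×item 1 + 1×item 2 + 2×item 3: weight 30, value 158
- 2×item 1 + 2×item 3 + 1×item 4: weight 34, value 157
- 2×item 1 + 2×item 3: weight 22, value 154
Best: 161 pts.

161 pts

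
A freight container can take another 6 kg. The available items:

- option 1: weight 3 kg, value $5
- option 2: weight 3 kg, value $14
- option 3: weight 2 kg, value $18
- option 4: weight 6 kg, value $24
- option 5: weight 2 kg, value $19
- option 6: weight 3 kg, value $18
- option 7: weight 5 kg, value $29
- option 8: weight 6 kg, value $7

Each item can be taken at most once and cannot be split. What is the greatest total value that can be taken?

$37

This is a 0/1 knapsack; check combinations near the capacity.
- option 3+option 5: weight 2+2=4, value 18+19=37
- option 5+option 6: weight 2+3=5, value 19+18=37
- option 3+option 6: weight 2+3=5, value 18+18=36
- option 2+option 5: weight 3+2=5, value 14+19=33
- option 2+option 3: weight 3+2=5, value 14+18=32
Best: $37.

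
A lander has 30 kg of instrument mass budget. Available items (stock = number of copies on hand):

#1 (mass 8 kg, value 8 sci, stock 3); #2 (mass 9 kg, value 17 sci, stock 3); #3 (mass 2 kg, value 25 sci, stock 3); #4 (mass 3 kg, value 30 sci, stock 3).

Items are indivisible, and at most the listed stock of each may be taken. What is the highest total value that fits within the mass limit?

182 sci

Top feasible selections:
- 1×#2 + 3×#3 + 3×#4: mass 24, value 182
- 1×#1 + 3×#3 + 3×#4: mass 23, value 173
- 2×#2 + 3×#3 + 2×#4: mass 30, value 169
- 3×#3 + 3×#4: mass 15, value 165
Best: 182 sci.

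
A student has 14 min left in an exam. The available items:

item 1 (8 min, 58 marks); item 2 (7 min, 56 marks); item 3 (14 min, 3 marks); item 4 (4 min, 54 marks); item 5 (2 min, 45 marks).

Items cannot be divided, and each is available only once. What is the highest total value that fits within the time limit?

157 marks

Check high-value combinations within 14 min:
- item 1+item 4+item 5: time 8+4+2=14, value 58+54+45=157
- item 2+item 4+item 5: time 7+4+2=13, value 56+54+45=155
- item 1+item 4: time 8+4=12, value 58+54=112
- item 2+item 4: time 7+4=11, value 56+54=110
- item 1+item 5: time 8+2=10, value 58+45=103
Best: 157 marks.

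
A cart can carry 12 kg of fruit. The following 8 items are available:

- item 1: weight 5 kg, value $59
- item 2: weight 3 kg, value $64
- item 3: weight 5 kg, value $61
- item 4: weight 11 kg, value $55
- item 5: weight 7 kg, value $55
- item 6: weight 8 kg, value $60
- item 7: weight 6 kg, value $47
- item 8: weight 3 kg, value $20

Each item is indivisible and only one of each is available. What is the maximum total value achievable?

Check high-value combinations within 12 kg:
- item 2+item 3+item 8: weight 3+5+3=11, value 64+61+20=145
- item 1+item 2+item 8: weight 5+3+3=11, value 59+64+20=143
- item 2+item 7+item 8: weight 3+6+3=12, value 64+47+20=131
- item 2+item 3: weight 3+5=8, value 64+61=125
Best: $145.

$145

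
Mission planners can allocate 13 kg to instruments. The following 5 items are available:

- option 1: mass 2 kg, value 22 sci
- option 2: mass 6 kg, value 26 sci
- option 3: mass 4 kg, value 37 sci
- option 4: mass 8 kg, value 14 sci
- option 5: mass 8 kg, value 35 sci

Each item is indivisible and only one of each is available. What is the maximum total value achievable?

Check high-value combinations within 13 kg:
- option 1+option 2+option 3: mass 2+6+4=12, value 22+26+37=85
- option 3+option 5: mass 4+8=12, value 37+35=72
- option 2+option 3: mass 6+4=10, value 26+37=63
Best: 85 sci.

85 sci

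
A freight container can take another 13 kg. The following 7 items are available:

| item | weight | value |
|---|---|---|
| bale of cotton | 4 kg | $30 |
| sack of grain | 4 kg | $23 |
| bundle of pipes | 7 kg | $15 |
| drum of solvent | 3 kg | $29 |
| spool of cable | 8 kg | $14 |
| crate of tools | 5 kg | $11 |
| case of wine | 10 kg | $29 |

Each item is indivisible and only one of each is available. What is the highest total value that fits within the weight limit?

Check high-value combinations within 13 kg:
- bale of cotton+sack of grain+drum of solvent: weight 4+4+3=11, value 30+23+29=82
- bale of cotton+drum of solvent+crate of tools: weight 4+3+5=12, value 30+29+11=70
- bale of cotton+sack of grain+crate of tools: weight 4+4+5=13, value 30+23+11=64
Best: $82.

$82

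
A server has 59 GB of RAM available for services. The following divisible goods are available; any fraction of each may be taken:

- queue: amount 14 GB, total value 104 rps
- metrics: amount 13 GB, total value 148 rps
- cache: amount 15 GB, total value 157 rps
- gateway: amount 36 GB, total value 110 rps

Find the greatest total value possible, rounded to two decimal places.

460.94

Take in order of value per unit:
- metrics (148/13 per unit): all 13 → value 148, running total 148.00
- cache (157/15 per unit): all 15 → value 157, running total 305.00
- queue (104/14 per unit): all 14 → value 104, running total 409.00
- gateway (110/36 per unit): 17 of 36 → value 17×110/36 = 51.9444, running total 460.94
Total 460.94.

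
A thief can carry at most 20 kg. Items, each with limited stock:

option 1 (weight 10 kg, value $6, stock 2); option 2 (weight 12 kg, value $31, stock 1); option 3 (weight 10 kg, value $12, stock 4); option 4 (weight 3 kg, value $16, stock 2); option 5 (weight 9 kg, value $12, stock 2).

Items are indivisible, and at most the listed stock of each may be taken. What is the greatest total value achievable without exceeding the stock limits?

Top feasible selections:
- 1×option 2 + 2×option 4: weight 18, value 63
- 1×option 2 + 1×option 4: weight 15, value 47
- 2×option 4 + 1×option 5: weight 15, value 44
Best: $63.

$63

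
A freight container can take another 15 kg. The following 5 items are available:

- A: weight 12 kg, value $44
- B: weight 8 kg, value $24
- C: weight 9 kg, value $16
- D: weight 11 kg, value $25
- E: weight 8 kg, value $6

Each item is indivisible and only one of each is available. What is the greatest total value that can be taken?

$44

This is a 0/1 knapsack; check combinations near the capacity.
- A: weight 12, value 44
- D: weight 11, value 25
- B: weight 8, value 24
Best: $44.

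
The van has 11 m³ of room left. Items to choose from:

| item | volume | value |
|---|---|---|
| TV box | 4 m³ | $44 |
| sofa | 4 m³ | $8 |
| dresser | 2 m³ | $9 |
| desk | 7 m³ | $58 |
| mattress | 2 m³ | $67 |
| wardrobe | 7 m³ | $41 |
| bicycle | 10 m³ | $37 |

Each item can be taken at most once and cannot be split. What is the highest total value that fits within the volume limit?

$134

Check high-value combinations within 11 m³:
- dresser+desk+mattress: volume 2+7+2=11, value 9+58+67=134
- desk+mattress: volume 7+2=9, value 58+67=125
- TV box+dresser+mattress: volume 4+2+2=8, value 44+9+67=120
Best: $134.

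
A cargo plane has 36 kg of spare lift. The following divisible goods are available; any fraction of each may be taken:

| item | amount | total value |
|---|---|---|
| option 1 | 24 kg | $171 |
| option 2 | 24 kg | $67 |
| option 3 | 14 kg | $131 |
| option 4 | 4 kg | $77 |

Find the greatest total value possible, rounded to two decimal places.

336.25

Take in order of value per unit:
- option 4 (77/4 per unit): all 4 → value 77, running total 77.00
- option 3 (131/14 per unit): all 14 → value 131, running total 208.00
- option 1 (171/24 per unit): 18 of 24 → value 18×171/24 = 128.2500, running total 336.25
Total 336.25.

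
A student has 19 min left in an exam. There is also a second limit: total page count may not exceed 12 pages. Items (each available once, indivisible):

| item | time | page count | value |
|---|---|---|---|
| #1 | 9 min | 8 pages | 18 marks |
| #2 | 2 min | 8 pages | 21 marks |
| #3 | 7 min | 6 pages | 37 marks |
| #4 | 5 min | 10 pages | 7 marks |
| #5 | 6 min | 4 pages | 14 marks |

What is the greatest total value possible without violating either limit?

Feasible sets respecting both limits:
- #3+#5: time 13, page count 10, value 51
- #3: time 7, page count 6, value 37
- #2+#5: time 8, page count 12, value 35
- #1+#5: time 15, page count 12, value 32
Best: 51 marks.

51 marks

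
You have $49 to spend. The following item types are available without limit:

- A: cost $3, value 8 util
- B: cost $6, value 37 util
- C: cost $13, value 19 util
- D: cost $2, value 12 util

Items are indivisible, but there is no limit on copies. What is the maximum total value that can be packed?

296 util

Best value-per-unit is B at 37/6, and filling with it alone uses cost 8×6=48. No mix of the others beats 8×37 = 296.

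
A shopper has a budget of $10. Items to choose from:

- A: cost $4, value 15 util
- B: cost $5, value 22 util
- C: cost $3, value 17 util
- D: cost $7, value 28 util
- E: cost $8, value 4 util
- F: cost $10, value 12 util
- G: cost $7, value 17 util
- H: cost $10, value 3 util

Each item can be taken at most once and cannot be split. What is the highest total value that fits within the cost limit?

45 util

Check high-value combinations within $10:
- C+D: cost 3+7=10, value 17+28=45
- B+C: cost 5+3=8, value 22+17=39
- A+B: cost 4+5=9, value 15+22=37
- C+G: cost 3+7=10, value 17+17=34
- A+C: cost 4+3=7, value 15+17=32
Best: 45 util.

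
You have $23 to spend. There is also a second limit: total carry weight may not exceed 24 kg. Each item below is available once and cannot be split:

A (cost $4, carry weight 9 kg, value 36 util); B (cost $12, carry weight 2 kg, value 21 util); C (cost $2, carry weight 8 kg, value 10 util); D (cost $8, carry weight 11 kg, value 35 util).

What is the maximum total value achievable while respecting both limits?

Feasible sets respecting both limits:
- A+D: cost 12, carry weight 20, value 71
- A+B+C: cost 18, carry weight 19, value 67
- B+C+D: cost 22, carry weight 21, value 66
Best: 71 util.

71 util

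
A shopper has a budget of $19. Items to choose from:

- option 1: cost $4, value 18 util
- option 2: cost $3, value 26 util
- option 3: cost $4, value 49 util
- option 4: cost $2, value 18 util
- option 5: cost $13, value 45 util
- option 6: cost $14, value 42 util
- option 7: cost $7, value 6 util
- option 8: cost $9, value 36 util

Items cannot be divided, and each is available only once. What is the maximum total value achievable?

Check high-value combinations within $19:
- option 2+option 3+option 4+option 8: cost 3+4+2+9=18, value 26+49+18+36=129
- option 1+option 3+option 4+option 8: cost 4+4+2+9=19, value 18+49+18+36=121
- option 3+option 4+option 5: cost 4+2+13=19, value 49+18+45=112
- option 1+option 2+option 3+option 4: cost 4+3+4+2=13, value 18+26+49+18=111
- option 2+option 3+option 8: cost 3+4+9=16, value 26+49+36=111
Best: 129 util.

129 util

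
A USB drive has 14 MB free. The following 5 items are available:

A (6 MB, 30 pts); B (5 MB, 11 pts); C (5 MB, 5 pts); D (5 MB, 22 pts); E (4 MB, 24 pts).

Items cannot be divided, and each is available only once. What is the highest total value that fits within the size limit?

57 pts

Check high-value combinations within 14 MB:
- B+D+E: size 5+5+4=14, value 11+22+24=57
- A+E: size 6+4=10, value 30+24=54
- A+D: size 6+5=11, value 30+22=52
Best: 57 pts.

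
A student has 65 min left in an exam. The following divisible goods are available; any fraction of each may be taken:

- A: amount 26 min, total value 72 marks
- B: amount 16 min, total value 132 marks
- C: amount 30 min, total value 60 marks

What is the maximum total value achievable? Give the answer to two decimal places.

250.00

Take in order of value per unit:
- B (132/16 per unit): all 16 → value 132, running total 132.00
- A (72/26 per unit): all 26 → value 72, running total 204.00
- C (60/30 per unit): 23 of 30 → value 23×60/30 = 46.0000, running total 250.00
Total 250.00.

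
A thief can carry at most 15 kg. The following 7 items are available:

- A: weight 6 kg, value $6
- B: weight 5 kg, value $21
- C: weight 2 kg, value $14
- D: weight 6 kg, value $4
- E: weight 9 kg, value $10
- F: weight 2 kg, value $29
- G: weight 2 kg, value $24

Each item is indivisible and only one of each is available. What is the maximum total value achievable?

$88

Check high-value combinations within 15 kg:
- B+C+F+G: weight 5+2+2+2=11, value 21+14+29+24=88
- A+B+F+G: weight 6+5+2+2=15, value 6+21+29+24=80
- B+D+F+G: weight 5+6+2+2=15, value 21+4+29+24=78
- C+E+F+G: weight 2+9+2+2=15, value 14+10+29+24=77
- B+F+G: weight 5+2+2=9, value 21+29+24=74
Best: $88.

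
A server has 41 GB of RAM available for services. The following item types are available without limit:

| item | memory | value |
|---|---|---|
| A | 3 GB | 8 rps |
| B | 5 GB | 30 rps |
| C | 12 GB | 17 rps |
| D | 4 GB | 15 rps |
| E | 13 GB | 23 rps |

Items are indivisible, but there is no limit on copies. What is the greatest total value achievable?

240 rps

Best value-per-unit is B at 30/5, and filling with it alone uses memory 8×5=40. No mix of the others beats 8×30 = 240.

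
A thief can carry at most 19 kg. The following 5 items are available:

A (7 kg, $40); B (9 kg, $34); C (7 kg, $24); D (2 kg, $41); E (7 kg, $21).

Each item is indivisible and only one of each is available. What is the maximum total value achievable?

Check high-value combinations within 19 kg:
- A+B+D: weight 7+9+2=18, value 40+34+41=115
- A+C+D: weight 7+7+2=16, value 40+24+41=105
- A+D+E: weight 7+2+7=16, value 40+41+21=102
Best: $115.

$115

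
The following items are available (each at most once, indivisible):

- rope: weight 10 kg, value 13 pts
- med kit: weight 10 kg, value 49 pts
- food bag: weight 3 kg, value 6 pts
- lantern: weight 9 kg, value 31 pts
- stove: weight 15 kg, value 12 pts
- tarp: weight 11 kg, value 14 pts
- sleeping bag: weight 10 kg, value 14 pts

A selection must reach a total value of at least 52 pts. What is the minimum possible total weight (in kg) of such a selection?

Subsets with value ≥ 52, sorted by total weight:
- med kit+food bag: weight 13, value 55
- med kit+lantern: weight 19, value 80
- med kit+sleeping bag: weight 20, value 63
Minimum weight: 13 kg.

13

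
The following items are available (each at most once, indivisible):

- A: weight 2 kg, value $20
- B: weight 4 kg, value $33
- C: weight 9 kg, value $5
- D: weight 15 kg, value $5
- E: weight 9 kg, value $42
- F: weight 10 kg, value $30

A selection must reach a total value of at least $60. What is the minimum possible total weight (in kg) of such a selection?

11

Subsets with value ≥ 60, sorted by total weight:
- A+E: weight 11, value 62
- B+E: weight 13, value 75
Minimum weight: 11 kg.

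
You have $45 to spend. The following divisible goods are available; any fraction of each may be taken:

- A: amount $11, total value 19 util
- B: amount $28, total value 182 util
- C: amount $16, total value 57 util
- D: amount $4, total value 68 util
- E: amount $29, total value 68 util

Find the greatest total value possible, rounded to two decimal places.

296.31

Take in order of value per unit:
- D (68/4 per unit): all 4 → value 68, running total 68.00
- B (182/28 per unit): all 28 → value 182, running total 250.00
- C (57/16 per unit): 13 of 16 → value 13×57/16 = 46.3125, running total 296.31
Total 296.31.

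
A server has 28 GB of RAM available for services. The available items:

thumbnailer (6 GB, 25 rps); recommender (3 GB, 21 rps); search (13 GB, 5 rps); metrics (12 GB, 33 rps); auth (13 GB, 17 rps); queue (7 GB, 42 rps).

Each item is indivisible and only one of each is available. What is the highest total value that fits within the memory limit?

Check high-value combinations within 28 GB:
- thumbnailer+recommender+metrics+queue: memory 6+3+12+7=28, value 25+21+33+42=121
- thumbnailer+metrics+queue: memory 6+12+7=25, value 25+33+42=100
- recommender+metrics+queue: memory 3+12+7=22, value 21+33+42=96
Best: 121 rps.

121 rps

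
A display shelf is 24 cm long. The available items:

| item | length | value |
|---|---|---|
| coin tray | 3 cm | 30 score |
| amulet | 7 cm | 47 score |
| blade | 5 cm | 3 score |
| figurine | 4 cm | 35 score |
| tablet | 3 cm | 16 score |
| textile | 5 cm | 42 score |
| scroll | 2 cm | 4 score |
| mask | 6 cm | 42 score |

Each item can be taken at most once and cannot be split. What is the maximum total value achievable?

This is a 0/1 knapsack; check combinations near the capacity.
- coin tray+amulet+tablet+textile+mask: length 3+7+3+5+6=24, value 30+47+16+42+42=177
- coin tray+amulet+figurine+tablet+textile+scroll: length 3+7+4+3+5+2=24, value 30+47+35+16+42+4=174
- coin tray+amulet+figurine+tablet+textile: length 3+7+4+3+5=22, value 30+47+35+16+42=170
- coin tray+amulet+figurine+tablet+mask: length 3+7+4+3+6=23, value 30+47+35+16+42=170
Best: 177 score.

177 score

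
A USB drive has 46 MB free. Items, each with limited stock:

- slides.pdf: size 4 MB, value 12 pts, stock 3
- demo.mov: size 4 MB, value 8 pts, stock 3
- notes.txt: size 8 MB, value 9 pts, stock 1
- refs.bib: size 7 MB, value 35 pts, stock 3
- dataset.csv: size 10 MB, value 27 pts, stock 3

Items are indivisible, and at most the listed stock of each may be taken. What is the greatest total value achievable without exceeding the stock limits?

Top feasible selections:
- 1×slides.pdf + 3×refs.bib + 2×dataset.csv: size 45, value 171
- 3×slides.pdf + 3×refs.bib + 1×dataset.csv: size 43, value 168
Best: 171 pts.

171 pts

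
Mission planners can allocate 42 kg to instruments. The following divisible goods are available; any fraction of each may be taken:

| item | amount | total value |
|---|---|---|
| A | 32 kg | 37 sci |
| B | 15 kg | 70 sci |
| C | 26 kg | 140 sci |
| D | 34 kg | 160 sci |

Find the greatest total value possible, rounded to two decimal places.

Take in order of value per unit:
- C (140/26 per unit): all 26 → value 140, running total 140.00
- D (160/34 per unit): 16 of 34 → value 16×160/34 = 75.2941, running total 215.29
Total 215.29.

215.29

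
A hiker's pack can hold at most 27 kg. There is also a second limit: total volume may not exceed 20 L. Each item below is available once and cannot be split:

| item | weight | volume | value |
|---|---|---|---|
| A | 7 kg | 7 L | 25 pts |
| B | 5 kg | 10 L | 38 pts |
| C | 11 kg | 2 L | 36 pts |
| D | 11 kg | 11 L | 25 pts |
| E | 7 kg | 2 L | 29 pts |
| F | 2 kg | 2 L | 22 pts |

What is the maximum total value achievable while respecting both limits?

Feasible sets respecting both limits:
- B+C+E+F: weight 25, volume 16, value 125
- A+C+E+F: weight 27, volume 13, value 112
- B+C+E: weight 23, volume 14, value 103
- A+B+C: weight 23, volume 19, value 99
Best: 125 pts.

125 pts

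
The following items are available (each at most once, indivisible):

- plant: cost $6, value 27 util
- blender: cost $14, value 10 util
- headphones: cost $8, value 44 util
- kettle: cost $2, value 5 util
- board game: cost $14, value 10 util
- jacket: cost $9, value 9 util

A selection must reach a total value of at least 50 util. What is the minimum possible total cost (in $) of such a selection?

Subsets with value ≥ 50, sorted by total cost:
- plant+headphones: cost 14, value 71
- plant+headphones+kettle: cost 16, value 76
- headphones+jacket: cost 17, value 53
- headphones+kettle+jacket: cost 19, value 58
Minimum cost: 14 $.

14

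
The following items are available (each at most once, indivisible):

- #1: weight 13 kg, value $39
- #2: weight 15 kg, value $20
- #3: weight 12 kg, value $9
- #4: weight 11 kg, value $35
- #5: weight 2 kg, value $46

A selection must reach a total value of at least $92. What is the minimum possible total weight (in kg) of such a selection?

Subsets with value ≥ 92, sorted by total weight:
- #1+#4+#5: weight 26, value 120
- #1+#3+#5: weight 27, value 94
- #2+#4+#5: weight 28, value 101
Minimum weight: 26 kg.

26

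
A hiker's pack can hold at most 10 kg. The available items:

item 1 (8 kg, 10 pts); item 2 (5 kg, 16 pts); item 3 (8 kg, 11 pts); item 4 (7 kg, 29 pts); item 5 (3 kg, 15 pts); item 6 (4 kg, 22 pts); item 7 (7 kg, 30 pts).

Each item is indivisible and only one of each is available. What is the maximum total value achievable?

Check high-value combinations within 10 kg:
- item 5+item 7: weight 3+7=10, value 15+30=45
- item 4+item 5: weight 7+3=10, value 29+15=44
- item 2+item 6: weight 5+4=9, value 16+22=38
- item 5+item 6: weight 3+4=7, value 15+22=37
Best: 45 pts.

45 pts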